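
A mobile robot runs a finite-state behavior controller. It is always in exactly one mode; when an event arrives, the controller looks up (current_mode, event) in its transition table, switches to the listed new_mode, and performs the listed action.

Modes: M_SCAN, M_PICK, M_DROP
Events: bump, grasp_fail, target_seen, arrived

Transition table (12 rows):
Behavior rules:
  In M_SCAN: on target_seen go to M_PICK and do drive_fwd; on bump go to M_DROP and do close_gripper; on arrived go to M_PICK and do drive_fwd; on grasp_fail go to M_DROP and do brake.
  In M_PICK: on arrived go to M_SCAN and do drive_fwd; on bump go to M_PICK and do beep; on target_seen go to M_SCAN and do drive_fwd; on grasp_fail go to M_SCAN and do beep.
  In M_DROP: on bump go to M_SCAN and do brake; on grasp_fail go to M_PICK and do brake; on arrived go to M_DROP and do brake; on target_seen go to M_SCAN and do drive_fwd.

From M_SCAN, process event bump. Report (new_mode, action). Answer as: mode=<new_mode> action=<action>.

current mode = M_SCAN; filter table to that mode:
  (M_SCAN, target_seen) → (M_PICK, drive_fwd)
  (M_SCAN, bump) → (M_DROP, close_gripper)  ← event matches
  (M_SCAN, arrived) → (M_PICK, drive_fwd)
  (M_SCAN, grasp_fail) → (M_DROP, brake)
event = bump selects (M_DROP, close_gripper)

mode=M_DROP action=close_gripper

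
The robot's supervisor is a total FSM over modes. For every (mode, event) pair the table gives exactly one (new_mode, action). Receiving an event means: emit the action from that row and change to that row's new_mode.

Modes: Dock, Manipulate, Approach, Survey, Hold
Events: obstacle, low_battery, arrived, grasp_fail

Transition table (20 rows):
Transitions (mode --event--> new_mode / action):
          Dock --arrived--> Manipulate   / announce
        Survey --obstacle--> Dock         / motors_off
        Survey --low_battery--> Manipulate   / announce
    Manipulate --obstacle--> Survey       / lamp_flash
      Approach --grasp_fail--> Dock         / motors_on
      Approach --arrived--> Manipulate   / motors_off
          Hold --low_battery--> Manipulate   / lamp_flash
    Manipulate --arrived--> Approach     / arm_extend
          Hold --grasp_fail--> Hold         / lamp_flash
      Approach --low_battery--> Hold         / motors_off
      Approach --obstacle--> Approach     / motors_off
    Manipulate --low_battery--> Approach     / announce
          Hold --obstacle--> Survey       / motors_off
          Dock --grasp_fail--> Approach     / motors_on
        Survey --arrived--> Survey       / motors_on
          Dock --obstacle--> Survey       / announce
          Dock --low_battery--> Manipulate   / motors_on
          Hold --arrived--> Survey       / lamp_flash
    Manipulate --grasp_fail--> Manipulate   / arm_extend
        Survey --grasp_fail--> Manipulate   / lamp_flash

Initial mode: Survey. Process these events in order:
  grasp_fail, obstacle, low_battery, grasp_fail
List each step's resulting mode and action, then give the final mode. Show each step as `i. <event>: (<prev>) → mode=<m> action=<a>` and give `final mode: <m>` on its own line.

final mode: Manipulate

1. grasp_fail: (Survey) → mode=Manipulate action=lamp_flash
2. obstacle: (Manipulate) → mode=Survey action=lamp_flash
3. low_battery: (Survey) → mode=Manipulate action=announce
4. grasp_fail: (Manipulate) → mode=Manipulate action=arm_extend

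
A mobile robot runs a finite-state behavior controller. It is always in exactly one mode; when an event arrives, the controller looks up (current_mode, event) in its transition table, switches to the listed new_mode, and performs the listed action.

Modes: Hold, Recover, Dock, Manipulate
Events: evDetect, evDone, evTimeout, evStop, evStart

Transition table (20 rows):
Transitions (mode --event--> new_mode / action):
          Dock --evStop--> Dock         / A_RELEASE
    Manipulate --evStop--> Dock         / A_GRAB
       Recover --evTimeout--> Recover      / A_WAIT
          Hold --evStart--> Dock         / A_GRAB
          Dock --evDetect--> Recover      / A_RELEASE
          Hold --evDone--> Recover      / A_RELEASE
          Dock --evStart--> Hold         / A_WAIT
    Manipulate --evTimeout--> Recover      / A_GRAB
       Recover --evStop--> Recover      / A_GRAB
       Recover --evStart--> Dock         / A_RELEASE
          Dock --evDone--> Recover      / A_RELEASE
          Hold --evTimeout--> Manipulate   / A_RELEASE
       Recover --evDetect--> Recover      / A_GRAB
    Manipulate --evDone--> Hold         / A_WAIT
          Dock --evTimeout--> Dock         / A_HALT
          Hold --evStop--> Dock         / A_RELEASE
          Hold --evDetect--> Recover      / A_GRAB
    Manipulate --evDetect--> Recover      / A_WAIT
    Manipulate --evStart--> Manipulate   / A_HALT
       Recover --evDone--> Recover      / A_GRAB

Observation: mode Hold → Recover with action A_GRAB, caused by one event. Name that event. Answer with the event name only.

evDetect

try evDetect: (Hold, evDetect) → (Recover, A_GRAB)  ← matches
try evDone: (Hold, evDone) → (Recover, A_RELEASE)
try evTimeout: (Hold, evTimeout) → (Manipulate, A_RELEASE)
try evStop: (Hold, evStop) → (Dock, A_RELEASE)
try evStart: (Hold, evStart) → (Dock, A_GRAB)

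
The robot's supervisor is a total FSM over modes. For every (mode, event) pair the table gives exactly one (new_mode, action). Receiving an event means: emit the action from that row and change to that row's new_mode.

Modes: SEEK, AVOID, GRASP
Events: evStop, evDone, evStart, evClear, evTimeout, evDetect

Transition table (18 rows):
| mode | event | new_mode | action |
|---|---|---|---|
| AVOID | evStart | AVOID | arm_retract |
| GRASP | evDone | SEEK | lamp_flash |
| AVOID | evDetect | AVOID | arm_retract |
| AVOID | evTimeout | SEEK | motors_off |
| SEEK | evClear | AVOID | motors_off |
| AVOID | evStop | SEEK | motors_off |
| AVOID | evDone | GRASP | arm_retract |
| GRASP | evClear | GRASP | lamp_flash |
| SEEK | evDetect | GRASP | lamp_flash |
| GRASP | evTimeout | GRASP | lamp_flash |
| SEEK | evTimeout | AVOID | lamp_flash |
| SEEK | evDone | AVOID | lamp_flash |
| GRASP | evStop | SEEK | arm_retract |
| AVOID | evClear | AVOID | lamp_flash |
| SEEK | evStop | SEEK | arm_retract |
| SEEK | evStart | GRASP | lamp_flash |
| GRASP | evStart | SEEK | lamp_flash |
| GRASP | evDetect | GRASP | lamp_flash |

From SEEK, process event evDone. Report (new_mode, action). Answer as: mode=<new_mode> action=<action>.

mode=AVOID action=lamp_flash

current mode = SEEK; filter table to that mode:
  (SEEK, evClear) → (AVOID, motors_off)
  (SEEK, evDetect) → (GRASP, lamp_flash)
  (SEEK, evTimeout) → (AVOID, lamp_flash)
  (SEEK, evDone) → (AVOID, lamp_flash)  ← event matches
  (SEEK, evStop) → (SEEK, arm_retract)
  (SEEK, evStart) → (GRASP, lamp_flash)
event = evDone selects (AVOID, lamp_flash)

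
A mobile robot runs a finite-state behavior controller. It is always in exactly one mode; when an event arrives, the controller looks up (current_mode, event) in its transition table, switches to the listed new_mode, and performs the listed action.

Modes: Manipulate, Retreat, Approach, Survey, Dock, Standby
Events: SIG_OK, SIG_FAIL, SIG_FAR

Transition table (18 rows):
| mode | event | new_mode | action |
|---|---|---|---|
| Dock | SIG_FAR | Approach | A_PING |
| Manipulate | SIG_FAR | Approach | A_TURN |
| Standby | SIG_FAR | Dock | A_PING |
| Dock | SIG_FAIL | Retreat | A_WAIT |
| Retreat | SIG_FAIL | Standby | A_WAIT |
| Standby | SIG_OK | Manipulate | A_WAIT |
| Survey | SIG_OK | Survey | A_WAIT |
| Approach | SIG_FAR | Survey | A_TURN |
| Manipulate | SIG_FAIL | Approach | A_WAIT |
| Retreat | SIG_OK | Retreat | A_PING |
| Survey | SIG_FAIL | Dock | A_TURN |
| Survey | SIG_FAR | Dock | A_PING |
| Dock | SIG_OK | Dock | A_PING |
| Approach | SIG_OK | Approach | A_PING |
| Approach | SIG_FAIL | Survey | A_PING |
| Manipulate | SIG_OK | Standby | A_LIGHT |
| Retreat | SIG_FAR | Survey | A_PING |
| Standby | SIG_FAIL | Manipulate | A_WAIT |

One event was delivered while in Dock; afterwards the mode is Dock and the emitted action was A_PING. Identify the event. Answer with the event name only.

SIG_OK

try SIG_OK: (Dock, SIG_OK) → (Dock, A_PING)  ← matches
try SIG_FAIL: (Dock, SIG_FAIL) → (Retreat, A_WAIT)
try SIG_FAR: (Dock, SIG_FAR) → (Approach, A_PING)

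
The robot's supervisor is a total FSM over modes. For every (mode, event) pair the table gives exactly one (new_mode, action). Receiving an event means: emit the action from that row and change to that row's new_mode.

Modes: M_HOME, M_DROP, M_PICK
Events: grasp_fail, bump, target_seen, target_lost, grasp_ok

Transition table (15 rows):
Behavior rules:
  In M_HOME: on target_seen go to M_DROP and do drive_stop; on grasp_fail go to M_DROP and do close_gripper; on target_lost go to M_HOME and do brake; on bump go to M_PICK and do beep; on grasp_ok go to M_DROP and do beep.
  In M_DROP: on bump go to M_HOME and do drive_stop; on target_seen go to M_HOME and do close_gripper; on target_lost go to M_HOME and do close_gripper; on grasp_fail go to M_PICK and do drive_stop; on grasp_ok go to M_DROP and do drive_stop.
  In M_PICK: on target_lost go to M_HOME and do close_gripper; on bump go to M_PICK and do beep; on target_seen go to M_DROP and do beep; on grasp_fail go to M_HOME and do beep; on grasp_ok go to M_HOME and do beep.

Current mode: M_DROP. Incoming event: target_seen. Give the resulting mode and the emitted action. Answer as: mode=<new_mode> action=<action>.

current mode = M_DROP; filter table to that mode:
  (M_DROP, bump) → (M_HOME, drive_stop)
  (M_DROP, target_seen) → (M_HOME, close_gripper)  ← event matches
  (M_DROP, target_lost) → (M_HOME, close_gripper)
  (M_DROP, grasp_fail) → (M_PICK, drive_stop)
  (M_DROP, grasp_ok) → (M_DROP, drive_stop)
event = target_seen selects (M_HOME, close_gripper)

mode=M_HOME action=close_gripper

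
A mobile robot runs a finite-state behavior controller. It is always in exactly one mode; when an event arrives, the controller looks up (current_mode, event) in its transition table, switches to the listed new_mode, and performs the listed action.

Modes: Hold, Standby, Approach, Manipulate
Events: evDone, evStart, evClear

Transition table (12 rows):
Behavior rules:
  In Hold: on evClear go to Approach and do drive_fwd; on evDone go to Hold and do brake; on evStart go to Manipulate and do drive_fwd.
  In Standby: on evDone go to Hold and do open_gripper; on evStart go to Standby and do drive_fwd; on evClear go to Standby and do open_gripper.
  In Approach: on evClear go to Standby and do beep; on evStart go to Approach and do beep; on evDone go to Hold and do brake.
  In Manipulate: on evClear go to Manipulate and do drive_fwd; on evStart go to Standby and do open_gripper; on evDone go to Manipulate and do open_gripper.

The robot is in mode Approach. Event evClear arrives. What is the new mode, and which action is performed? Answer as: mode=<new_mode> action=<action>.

current mode = Approach; filter table to that mode:
  (Approach, evClear) → (Standby, beep)  ← event matches
  (Approach, evStart) → (Approach, beep)
  (Approach, evDone) → (Hold, brake)
event = evClear selects (Standby, beep)

mode=Standby action=beep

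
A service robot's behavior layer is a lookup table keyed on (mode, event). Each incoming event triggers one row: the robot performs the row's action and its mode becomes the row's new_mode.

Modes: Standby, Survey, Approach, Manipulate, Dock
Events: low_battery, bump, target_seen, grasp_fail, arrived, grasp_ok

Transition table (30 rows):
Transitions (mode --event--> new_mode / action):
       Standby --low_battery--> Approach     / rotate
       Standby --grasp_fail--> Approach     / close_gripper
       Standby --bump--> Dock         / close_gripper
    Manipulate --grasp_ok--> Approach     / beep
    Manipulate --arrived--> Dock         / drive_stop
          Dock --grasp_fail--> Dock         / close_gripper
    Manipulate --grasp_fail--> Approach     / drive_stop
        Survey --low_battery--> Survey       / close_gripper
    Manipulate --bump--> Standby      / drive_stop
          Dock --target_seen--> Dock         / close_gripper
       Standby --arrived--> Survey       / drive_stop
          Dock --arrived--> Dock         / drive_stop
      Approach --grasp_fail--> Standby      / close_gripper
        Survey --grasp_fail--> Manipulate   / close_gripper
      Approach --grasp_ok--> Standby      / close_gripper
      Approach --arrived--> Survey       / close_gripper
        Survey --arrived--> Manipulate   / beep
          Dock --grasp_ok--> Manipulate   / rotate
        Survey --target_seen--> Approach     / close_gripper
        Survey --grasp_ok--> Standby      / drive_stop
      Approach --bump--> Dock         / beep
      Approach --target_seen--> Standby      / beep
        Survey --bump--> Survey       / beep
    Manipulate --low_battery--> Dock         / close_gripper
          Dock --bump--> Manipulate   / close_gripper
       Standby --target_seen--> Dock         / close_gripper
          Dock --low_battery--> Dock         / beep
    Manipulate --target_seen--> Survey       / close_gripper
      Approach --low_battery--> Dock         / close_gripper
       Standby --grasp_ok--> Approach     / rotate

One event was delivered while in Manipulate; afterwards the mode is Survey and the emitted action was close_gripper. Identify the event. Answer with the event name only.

target_seen

try low_battery: (Manipulate, low_battery) → (Dock, close_gripper)
try bump: (Manipulate, bump) → (Standby, drive_stop)
try target_seen: (Manipulate, target_seen) → (Survey, close_gripper)  ← matches
try grasp_fail: (Manipulate, grasp_fail) → (Approach, drive_stop)
try arrived: (Manipulate, arrived) → (Dock, drive_stop)
try grasp_ok: (Manipulate, grasp_ok) → (Approach, beep)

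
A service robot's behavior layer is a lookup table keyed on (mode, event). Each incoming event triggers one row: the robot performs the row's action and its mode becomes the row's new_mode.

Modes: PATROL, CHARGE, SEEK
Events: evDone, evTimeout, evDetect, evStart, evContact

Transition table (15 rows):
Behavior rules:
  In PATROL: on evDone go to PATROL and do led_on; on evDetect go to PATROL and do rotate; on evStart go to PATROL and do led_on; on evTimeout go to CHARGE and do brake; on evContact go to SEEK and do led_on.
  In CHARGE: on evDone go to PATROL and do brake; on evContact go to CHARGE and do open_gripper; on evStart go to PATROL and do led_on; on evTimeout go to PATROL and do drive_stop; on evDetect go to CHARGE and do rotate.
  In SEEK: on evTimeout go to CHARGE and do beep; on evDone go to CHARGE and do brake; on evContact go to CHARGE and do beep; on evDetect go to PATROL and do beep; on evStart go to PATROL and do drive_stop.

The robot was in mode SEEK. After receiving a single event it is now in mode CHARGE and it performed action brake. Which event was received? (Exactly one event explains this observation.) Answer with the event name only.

try evDone: (SEEK, evDone) → (CHARGE, brake)  ← matches
try evTimeout: (SEEK, evTimeout) → (CHARGE, beep)
try evDetect: (SEEK, evDetect) → (PATROL, beep)
try evStart: (SEEK, evStart) → (PATROL, drive_stop)
try evContact: (SEEK, evContact) → (CHARGE, beep)

evDone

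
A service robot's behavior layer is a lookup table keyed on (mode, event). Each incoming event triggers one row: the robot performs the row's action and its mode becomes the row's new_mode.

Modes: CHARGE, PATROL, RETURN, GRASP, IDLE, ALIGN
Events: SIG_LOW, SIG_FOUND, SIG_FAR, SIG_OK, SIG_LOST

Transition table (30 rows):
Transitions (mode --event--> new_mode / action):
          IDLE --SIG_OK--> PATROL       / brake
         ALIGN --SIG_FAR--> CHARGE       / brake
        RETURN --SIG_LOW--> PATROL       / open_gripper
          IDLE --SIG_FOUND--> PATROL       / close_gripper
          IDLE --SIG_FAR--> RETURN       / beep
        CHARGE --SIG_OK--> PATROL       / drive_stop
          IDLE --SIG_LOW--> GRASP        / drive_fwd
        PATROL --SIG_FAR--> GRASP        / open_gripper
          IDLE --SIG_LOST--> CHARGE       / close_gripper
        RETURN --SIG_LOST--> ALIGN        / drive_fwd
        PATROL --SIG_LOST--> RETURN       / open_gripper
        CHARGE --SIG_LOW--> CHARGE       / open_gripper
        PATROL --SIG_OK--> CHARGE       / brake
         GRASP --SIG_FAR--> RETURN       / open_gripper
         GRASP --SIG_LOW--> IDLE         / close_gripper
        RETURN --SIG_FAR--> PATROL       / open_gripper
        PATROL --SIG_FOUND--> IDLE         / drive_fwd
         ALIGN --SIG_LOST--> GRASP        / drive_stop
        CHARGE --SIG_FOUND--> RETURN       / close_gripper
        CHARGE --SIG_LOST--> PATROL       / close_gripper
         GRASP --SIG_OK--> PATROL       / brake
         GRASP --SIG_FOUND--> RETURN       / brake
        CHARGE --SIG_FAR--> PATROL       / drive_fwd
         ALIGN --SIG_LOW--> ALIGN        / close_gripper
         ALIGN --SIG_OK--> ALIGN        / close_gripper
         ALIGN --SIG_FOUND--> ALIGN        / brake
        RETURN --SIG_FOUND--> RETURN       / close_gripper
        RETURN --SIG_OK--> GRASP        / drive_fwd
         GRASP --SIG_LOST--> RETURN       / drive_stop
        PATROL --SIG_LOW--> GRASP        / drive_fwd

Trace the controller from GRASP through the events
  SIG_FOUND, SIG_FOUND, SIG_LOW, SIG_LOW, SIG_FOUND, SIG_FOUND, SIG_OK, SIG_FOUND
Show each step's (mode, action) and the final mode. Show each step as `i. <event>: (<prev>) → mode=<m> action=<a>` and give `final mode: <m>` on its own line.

1. SIG_FOUND: (GRASP) → mode=RETURN action=brake
2. SIG_FOUND: (RETURN) → mode=RETURN action=close_gripper
3. SIG_LOW: (RETURN) → mode=PATROL action=open_gripper
4. SIG_LOW: (PATROL) → mode=GRASP action=drive_fwd
5. SIG_FOUND: (GRASP) → mode=RETURN action=brake
6. SIG_FOUND: (RETURN) → mode=RETURN action=close_gripper
7. SIG_OK: (RETURN) → mode=GRASP action=drive_fwd
8. SIG_FOUND: (GRASP) → mode=RETURN action=brake

final mode: RETURN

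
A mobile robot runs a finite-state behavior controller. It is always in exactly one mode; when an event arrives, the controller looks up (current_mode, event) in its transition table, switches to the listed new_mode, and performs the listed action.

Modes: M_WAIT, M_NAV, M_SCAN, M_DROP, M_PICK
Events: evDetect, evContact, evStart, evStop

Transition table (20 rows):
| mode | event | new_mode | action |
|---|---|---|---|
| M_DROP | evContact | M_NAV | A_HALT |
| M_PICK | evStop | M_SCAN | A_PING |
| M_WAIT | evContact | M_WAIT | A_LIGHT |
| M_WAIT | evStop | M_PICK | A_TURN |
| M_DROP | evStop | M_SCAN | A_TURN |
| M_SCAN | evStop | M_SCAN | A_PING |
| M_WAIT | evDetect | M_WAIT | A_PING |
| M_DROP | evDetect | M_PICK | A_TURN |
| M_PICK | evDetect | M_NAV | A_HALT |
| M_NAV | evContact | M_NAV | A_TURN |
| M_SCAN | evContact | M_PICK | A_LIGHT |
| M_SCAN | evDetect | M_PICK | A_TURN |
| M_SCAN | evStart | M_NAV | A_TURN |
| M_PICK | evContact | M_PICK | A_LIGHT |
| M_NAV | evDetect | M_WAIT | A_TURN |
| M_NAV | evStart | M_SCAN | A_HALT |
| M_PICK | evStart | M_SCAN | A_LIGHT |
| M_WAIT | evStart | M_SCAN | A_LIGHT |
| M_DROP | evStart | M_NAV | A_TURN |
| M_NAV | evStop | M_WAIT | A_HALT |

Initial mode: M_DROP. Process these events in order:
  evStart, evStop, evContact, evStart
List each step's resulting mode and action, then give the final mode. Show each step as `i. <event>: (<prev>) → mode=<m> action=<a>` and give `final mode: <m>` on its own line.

final mode: M_SCAN

1. evStart: (M_DROP) → mode=M_NAV action=A_TURN
2. evStop: (M_NAV) → mode=M_WAIT action=A_HALT
3. evContact: (M_WAIT) → mode=M_WAIT action=A_LIGHT
4. evStart: (M_WAIT) → mode=M_SCAN action=A_LIGHT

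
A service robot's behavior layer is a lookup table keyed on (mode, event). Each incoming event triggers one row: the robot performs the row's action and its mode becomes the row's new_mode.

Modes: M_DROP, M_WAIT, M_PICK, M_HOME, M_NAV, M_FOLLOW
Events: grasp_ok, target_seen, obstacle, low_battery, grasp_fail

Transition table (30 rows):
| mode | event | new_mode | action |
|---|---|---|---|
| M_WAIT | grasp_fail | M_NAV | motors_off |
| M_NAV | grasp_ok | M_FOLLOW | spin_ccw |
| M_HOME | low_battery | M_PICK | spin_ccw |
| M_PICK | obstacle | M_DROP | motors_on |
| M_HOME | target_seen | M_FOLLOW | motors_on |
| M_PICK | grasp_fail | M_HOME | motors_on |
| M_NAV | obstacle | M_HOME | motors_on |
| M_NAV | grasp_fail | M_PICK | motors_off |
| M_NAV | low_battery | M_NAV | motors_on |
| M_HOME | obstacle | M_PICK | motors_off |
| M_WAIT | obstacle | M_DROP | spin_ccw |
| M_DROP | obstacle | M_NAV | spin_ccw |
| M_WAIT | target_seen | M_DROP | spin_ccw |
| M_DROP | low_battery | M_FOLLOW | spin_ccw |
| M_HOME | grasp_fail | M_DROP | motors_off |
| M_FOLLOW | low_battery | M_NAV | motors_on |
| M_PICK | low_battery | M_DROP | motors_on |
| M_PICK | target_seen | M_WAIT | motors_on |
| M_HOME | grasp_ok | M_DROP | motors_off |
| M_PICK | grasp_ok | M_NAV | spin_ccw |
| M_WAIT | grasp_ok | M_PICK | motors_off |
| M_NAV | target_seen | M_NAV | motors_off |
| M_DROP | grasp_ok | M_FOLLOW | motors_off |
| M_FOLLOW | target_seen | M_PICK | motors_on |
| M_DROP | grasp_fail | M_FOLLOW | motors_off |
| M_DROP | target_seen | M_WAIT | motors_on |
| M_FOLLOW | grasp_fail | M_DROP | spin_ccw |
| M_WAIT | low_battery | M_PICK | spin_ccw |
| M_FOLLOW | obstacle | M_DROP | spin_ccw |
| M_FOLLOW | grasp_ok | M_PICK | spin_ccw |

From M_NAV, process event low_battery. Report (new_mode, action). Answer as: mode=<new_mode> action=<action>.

mode=M_NAV action=motors_on

current mode = M_NAV; filter table to that mode:
  (M_NAV, grasp_ok) → (M_FOLLOW, spin_ccw)
  (M_NAV, obstacle) → (M_HOME, motors_on)
  (M_NAV, grasp_fail) → (M_PICK, motors_off)
  (M_NAV, low_battery) → (M_NAV, motors_on)  ← event matches
  (M_NAV, target_seen) → (M_NAV, motors_off)
event = low_battery selects (M_NAV, motors_on)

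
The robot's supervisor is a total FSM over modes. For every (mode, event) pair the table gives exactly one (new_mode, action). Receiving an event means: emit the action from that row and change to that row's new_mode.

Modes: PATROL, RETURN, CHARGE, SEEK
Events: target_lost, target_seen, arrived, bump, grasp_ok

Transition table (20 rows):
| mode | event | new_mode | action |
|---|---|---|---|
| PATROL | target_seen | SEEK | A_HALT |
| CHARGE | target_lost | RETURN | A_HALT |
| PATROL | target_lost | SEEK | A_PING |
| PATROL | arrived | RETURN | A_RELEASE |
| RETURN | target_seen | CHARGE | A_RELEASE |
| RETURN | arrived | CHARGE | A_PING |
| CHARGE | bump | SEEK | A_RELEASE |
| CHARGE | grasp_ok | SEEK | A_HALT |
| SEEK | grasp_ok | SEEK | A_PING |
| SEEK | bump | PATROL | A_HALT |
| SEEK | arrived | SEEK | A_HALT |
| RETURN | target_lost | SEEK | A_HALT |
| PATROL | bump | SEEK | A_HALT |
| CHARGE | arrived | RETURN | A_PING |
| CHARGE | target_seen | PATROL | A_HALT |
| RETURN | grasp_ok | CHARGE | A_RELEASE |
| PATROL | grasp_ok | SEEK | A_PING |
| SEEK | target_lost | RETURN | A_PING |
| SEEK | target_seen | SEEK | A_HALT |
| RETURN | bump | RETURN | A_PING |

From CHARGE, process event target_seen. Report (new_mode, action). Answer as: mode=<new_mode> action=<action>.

current mode = CHARGE; filter table to that mode:
  (CHARGE, target_lost) → (RETURN, A_HALT)
  (CHARGE, bump) → (SEEK, A_RELEASE)
  (CHARGE, grasp_ok) → (SEEK, A_HALT)
  (CHARGE, arrived) → (RETURN, A_PING)
  (CHARGE, target_seen) → (PATROL, A_HALT)  ← event matches
event = target_seen selects (PATROL, A_HALT)

mode=PATROL action=A_HALT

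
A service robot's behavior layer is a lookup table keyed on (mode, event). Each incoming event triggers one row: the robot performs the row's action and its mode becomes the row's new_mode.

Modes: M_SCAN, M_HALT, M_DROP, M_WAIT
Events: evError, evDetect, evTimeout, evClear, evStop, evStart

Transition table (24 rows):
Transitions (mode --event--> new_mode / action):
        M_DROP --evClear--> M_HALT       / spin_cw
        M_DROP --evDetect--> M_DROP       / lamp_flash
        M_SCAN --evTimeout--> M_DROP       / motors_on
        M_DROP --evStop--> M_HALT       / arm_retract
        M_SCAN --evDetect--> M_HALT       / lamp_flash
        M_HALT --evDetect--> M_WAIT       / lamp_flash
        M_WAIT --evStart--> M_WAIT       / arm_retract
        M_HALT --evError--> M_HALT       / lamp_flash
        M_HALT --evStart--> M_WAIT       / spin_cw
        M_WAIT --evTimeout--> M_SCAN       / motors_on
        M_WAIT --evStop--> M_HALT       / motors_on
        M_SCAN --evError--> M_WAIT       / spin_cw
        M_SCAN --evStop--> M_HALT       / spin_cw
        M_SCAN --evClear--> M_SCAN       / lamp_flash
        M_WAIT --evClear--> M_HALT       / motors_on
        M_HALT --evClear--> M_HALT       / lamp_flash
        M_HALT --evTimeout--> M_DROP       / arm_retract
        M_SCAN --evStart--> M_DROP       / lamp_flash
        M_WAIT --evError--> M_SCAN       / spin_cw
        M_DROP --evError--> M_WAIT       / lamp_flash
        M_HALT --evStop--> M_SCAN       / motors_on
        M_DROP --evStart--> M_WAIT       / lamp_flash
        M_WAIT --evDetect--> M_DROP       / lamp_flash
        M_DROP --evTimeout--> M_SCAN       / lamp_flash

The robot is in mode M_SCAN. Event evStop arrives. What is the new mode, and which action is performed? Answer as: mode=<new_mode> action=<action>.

mode=M_HALT action=spin_cw

current mode = M_SCAN; filter table to that mode:
  (M_SCAN, evTimeout) → (M_DROP, motors_on)
  (M_SCAN, evDetect) → (M_HALT, lamp_flash)
  (M_SCAN, evError) → (M_WAIT, spin_cw)
  (M_SCAN, evStop) → (M_HALT, spin_cw)  ← event matches
  (M_SCAN, evClear) → (M_SCAN, lamp_flash)
  (M_SCAN, evStart) → (M_DROP, lamp_flash)
event = evStop selects (M_HALT, spin_cw)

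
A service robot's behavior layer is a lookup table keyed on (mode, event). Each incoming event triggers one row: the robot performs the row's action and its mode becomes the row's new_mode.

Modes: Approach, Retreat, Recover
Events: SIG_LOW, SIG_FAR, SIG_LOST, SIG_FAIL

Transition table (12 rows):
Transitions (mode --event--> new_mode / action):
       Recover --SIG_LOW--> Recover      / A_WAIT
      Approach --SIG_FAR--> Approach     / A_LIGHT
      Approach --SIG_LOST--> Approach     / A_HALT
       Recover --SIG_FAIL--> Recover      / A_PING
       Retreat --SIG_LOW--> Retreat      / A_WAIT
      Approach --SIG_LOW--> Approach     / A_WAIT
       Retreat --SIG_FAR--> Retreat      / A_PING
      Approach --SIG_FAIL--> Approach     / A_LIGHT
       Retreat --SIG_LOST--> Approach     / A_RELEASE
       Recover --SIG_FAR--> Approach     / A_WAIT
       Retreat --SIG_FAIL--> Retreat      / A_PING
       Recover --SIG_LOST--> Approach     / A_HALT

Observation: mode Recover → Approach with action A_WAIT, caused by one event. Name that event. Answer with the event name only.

SIG_FAR

try SIG_LOW: (Recover, SIG_LOW) → (Recover, A_WAIT)
try SIG_FAR: (Recover, SIG_FAR) → (Approach, A_WAIT)  ← matches
try SIG_LOST: (Recover, SIG_LOST) → (Approach, A_HALT)
try SIG_FAIL: (Recover, SIG_FAIL) → (Recover, A_PING)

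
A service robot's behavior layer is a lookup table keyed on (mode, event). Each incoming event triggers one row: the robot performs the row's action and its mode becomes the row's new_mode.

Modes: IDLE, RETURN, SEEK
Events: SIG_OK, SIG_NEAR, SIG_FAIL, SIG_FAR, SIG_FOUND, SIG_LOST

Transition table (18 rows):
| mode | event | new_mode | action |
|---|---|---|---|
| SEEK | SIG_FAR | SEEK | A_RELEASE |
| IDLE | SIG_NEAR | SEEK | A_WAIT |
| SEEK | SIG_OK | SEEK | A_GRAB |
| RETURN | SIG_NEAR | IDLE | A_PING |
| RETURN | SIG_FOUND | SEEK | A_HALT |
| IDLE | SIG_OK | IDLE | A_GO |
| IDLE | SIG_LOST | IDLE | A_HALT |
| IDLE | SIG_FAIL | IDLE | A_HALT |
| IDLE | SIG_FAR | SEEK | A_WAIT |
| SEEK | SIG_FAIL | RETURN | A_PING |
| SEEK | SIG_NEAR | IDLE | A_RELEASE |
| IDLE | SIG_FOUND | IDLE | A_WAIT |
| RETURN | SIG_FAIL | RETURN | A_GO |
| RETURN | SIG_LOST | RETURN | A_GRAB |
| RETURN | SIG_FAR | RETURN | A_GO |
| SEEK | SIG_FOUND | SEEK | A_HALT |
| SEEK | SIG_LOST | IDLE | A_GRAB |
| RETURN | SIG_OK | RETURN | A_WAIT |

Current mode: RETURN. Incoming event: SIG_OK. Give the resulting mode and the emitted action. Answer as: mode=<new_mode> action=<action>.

mode=RETURN action=A_WAIT

current mode = RETURN; filter table to that mode:
  (RETURN, SIG_NEAR) → (IDLE, A_PING)
  (RETURN, SIG_FOUND) → (SEEK, A_HALT)
  (RETURN, SIG_FAIL) → (RETURN, A_GO)
  (RETURN, SIG_LOST) → (RETURN, A_GRAB)
  (RETURN, SIG_FAR) → (RETURN, A_GO)
  (RETURN, SIG_OK) → (RETURN, A_WAIT)  ← event matches
event = SIG_OK selects (RETURN, A_WAIT)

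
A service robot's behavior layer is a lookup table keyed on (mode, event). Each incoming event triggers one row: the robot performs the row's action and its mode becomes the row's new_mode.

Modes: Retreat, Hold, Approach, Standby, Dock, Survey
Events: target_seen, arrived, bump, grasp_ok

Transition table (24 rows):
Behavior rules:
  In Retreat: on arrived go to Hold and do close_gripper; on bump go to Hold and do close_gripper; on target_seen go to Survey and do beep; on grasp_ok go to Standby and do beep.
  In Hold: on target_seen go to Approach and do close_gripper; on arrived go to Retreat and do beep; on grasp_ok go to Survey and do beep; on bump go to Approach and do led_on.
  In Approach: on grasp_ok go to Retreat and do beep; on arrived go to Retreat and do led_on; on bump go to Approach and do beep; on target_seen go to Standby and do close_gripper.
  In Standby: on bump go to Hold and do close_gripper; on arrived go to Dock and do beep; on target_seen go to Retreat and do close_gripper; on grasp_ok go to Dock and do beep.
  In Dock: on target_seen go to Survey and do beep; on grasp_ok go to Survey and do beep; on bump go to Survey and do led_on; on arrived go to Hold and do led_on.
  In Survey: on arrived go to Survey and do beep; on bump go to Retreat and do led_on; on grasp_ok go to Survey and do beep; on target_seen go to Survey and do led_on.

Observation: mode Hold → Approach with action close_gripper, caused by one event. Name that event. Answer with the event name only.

target_seen

try target_seen: (Hold, target_seen) → (Approach, close_gripper)  ← matches
try arrived: (Hold, arrived) → (Retreat, beep)
try bump: (Hold, bump) → (Approach, led_on)
try grasp_ok: (Hold, grasp_ok) → (Survey, beep)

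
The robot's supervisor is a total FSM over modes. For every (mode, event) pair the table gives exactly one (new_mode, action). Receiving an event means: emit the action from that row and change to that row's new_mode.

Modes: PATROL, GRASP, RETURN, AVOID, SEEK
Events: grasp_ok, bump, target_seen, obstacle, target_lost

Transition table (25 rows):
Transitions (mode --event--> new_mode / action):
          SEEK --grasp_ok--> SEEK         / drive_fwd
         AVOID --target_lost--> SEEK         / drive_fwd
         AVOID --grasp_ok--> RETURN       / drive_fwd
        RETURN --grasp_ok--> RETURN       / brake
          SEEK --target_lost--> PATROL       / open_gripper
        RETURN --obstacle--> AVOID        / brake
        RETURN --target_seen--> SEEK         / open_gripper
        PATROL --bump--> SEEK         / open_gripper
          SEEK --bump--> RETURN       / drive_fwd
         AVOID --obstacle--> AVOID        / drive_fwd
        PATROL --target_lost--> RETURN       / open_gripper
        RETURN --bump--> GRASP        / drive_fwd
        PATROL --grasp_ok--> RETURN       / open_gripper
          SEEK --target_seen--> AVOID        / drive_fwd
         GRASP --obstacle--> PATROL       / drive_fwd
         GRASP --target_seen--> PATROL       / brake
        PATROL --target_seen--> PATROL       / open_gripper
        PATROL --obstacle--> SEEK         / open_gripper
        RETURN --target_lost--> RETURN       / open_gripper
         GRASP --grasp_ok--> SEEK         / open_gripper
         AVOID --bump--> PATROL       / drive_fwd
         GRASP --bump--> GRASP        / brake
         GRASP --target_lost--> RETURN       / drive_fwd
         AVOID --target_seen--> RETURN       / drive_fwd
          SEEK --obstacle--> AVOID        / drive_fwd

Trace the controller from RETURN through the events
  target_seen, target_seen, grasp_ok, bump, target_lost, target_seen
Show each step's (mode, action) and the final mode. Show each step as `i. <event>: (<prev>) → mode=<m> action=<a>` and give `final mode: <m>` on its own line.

final mode: SEEK

1. target_seen: (RETURN) → mode=SEEK action=open_gripper
2. target_seen: (SEEK) → mode=AVOID action=drive_fwd
3. grasp_ok: (AVOID) → mode=RETURN action=drive_fwd
4. bump: (RETURN) → mode=GRASP action=drive_fwd
5. target_lost: (GRASP) → mode=RETURN action=drive_fwd
6. target_seen: (RETURN) → mode=SEEK action=open_gripper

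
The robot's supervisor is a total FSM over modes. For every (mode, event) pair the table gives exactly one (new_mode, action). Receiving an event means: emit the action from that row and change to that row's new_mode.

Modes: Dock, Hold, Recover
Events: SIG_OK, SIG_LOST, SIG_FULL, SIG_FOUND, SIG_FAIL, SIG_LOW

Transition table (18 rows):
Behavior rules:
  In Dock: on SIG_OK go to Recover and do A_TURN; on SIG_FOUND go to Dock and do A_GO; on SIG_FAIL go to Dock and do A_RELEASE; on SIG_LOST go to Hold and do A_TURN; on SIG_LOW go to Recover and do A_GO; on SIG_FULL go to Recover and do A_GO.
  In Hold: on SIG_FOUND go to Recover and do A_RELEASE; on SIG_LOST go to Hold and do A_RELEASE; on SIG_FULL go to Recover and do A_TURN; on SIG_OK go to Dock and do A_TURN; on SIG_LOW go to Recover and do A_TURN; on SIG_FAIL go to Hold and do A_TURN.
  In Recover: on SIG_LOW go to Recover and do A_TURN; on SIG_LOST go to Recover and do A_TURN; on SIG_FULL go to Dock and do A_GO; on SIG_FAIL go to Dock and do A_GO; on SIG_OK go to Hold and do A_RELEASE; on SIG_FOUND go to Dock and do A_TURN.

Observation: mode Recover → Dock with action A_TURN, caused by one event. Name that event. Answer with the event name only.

SIG_FOUND

try SIG_OK: (Recover, SIG_OK) → (Hold, A_RELEASE)
try SIG_LOST: (Recover, SIG_LOST) → (Recover, A_TURN)
try SIG_FULL: (Recover, SIG_FULL) → (Dock, A_GO)
try SIG_FOUND: (Recover, SIG_FOUND) → (Dock, A_TURN)  ← matches
try SIG_FAIL: (Recover, SIG_FAIL) → (Dock, A_GO)
try SIG_LOW: (Recover, SIG_LOW) → (Recover, A_TURN)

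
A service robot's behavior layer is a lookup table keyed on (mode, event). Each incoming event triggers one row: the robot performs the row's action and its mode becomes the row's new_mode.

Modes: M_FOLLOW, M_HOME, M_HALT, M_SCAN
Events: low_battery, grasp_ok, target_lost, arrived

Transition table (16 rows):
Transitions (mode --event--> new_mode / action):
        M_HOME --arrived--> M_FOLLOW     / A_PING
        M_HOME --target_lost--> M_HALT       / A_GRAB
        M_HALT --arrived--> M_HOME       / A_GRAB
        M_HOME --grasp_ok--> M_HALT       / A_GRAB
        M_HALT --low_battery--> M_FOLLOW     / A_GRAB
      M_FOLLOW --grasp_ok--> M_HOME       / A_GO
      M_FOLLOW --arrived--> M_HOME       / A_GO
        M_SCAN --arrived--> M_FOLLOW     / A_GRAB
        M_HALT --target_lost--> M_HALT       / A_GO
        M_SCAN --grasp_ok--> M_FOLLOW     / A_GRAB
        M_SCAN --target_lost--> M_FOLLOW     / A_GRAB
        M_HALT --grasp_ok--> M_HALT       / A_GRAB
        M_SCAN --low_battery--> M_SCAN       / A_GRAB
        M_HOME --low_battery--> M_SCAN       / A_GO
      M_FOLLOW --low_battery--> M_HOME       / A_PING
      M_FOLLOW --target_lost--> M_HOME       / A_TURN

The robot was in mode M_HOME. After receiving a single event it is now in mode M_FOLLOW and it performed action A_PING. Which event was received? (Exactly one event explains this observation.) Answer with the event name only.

try low_battery: (M_HOME, low_battery) → (M_SCAN, A_GO)
try grasp_ok: (M_HOME, grasp_ok) → (M_HALT, A_GRAB)
try target_lost: (M_HOME, target_lost) → (M_HALT, A_GRAB)
try arrived: (M_HOME, arrived) → (M_FOLLOW, A_PING)  ← matches

arrived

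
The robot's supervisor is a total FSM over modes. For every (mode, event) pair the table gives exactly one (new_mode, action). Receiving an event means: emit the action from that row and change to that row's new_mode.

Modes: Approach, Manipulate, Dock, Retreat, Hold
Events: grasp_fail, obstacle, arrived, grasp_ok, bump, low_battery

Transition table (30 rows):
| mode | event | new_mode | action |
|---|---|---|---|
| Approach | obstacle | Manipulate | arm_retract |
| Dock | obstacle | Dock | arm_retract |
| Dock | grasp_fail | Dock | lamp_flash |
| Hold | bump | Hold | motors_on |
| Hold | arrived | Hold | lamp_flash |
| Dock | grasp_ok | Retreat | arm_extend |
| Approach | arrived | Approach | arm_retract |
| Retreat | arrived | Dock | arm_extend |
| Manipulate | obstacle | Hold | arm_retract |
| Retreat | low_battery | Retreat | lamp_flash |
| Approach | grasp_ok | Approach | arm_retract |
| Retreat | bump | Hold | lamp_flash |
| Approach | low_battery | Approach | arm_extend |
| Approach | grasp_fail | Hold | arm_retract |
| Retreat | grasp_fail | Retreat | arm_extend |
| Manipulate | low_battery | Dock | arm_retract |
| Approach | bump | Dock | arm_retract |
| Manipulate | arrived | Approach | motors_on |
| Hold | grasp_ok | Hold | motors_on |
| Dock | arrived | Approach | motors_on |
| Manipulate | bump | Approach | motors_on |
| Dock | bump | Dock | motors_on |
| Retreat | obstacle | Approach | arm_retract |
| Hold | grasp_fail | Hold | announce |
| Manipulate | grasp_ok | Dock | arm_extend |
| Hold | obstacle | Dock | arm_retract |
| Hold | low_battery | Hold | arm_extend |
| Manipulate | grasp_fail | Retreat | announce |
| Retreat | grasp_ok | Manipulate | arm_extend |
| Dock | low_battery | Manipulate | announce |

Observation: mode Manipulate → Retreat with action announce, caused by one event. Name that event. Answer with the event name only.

grasp_fail

try grasp_fail: (Manipulate, grasp_fail) → (Retreat, announce)  ← matches
try obstacle: (Manipulate, obstacle) → (Hold, arm_retract)
try arrived: (Manipulate, arrived) → (Approach, motors_on)
try grasp_ok: (Manipulate, grasp_ok) → (Dock, arm_extend)
try bump: (Manipulate, bump) → (Approach, motors_on)
try low_battery: (Manipulate, low_battery) → (Dock, arm_retract)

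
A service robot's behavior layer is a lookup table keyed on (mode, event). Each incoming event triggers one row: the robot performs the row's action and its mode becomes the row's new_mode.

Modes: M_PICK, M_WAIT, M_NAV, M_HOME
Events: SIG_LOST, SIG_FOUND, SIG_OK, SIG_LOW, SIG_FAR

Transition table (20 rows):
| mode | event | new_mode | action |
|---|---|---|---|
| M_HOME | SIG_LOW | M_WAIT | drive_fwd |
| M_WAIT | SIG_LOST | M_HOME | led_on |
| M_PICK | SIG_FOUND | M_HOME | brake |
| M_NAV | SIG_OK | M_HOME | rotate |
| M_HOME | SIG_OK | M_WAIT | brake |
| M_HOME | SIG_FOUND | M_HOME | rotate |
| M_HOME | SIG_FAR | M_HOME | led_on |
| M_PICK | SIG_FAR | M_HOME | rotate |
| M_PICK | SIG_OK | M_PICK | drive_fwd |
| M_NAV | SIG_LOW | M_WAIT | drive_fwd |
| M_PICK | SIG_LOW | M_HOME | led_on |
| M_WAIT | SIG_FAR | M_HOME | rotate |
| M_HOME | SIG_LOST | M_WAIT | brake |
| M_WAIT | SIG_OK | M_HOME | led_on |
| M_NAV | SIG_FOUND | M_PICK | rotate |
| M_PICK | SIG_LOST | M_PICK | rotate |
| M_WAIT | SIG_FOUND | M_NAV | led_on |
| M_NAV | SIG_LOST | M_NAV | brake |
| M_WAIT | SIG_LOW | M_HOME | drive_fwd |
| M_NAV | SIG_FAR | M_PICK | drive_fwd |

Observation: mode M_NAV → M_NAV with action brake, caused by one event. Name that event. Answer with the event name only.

SIG_LOST

try SIG_LOST: (M_NAV, SIG_LOST) → (M_NAV, brake)  ← matches
try SIG_FOUND: (M_NAV, SIG_FOUND) → (M_PICK, rotate)
try SIG_OK: (M_NAV, SIG_OK) → (M_HOME, rotate)
try SIG_LOW: (M_NAV, SIG_LOW) → (M_WAIT, drive_fwd)
try SIG_FAR: (M_NAV, SIG_FAR) → (M_PICK, drive_fwd)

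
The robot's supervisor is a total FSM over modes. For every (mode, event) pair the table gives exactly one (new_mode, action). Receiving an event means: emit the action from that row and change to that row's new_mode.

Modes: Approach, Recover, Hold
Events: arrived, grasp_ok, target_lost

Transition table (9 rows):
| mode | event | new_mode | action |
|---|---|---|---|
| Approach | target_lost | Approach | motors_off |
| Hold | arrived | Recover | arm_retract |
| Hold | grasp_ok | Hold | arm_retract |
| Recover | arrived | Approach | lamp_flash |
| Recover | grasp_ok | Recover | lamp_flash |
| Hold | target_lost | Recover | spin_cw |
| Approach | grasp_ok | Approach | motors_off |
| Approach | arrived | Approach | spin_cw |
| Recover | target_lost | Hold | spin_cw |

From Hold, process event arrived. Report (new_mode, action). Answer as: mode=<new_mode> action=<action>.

current mode = Hold; filter table to that mode:
  (Hold, arrived) → (Recover, arm_retract)  ← event matches
  (Hold, grasp_ok) → (Hold, arm_retract)
  (Hold, target_lost) → (Recover, spin_cw)
event = arrived selects (Recover, arm_retract)

mode=Recover action=arm_retract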